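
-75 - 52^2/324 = -6751/81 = -83.35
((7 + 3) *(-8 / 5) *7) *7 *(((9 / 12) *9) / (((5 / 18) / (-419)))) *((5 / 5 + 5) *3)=718420752 / 5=143684150.40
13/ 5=2.60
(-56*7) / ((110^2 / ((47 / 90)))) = -2303 / 136125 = -0.02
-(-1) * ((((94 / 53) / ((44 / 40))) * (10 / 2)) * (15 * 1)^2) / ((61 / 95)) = 100462500 / 35563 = 2824.92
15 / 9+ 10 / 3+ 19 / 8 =59 / 8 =7.38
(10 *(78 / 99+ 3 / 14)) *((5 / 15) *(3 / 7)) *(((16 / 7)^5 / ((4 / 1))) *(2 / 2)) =606863360 / 27176919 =22.33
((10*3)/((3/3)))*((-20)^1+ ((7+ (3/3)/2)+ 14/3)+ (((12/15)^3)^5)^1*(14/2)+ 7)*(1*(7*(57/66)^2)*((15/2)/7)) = -116412464940411/1181640625000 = -98.52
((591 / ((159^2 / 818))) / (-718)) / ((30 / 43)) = -3464639 / 90758790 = -0.04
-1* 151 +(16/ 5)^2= -3519/ 25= -140.76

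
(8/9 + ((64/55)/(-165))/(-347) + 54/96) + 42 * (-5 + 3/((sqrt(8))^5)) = -31522786853/151153200 + 63 * sqrt(2)/128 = -207.85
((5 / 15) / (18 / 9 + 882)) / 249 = 1 / 660348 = 0.00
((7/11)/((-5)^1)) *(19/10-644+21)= 43477/550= 79.05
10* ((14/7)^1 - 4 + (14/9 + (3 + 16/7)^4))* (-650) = -109575992500/21609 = -5070849.76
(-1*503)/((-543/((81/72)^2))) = 13581/11584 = 1.17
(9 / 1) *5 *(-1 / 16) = -45 / 16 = -2.81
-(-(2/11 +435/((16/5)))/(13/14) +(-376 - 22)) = 623011/1144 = 544.59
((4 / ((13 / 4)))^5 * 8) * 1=22.59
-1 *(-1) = 1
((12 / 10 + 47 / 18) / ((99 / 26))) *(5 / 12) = 4459 / 10692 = 0.42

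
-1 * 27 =-27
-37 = -37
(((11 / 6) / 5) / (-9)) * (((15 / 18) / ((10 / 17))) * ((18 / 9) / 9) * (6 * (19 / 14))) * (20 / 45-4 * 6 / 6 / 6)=3553 / 153090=0.02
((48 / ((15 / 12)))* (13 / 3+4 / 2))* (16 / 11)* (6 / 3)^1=38912 / 55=707.49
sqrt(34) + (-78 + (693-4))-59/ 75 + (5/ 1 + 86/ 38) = sqrt(34) + 879904/ 1425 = 623.31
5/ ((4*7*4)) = 0.04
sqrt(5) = 2.24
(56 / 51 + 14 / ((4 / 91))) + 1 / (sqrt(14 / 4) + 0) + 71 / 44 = sqrt(14) / 7 + 720799 / 2244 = 321.75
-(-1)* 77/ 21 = 11/ 3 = 3.67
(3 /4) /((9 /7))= 7 /12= 0.58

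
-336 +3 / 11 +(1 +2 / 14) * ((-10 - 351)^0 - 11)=-26731 / 77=-347.16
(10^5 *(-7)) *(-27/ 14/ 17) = 79411.76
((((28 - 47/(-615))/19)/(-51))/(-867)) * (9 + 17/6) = 1225957/3100053870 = 0.00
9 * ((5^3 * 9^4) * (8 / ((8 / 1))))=7381125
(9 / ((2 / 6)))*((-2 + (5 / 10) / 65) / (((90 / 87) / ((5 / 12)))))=-22533 / 1040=-21.67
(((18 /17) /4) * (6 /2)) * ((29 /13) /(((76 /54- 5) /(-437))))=9238617 /42874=215.48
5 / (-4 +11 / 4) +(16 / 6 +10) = 26 / 3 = 8.67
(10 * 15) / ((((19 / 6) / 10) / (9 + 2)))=99000 / 19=5210.53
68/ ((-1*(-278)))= 34/ 139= 0.24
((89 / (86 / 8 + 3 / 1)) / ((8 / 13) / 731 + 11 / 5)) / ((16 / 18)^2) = 68507127 / 18404848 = 3.72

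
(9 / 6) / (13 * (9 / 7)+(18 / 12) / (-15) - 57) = -0.04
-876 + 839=-37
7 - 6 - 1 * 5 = -4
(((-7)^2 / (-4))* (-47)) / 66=2303 / 264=8.72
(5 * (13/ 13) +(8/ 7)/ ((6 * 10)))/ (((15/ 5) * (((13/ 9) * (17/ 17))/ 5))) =527/ 91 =5.79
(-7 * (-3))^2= 441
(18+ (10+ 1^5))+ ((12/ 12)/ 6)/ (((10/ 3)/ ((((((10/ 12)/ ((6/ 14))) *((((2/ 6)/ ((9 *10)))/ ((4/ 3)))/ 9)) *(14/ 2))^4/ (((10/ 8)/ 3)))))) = 4473081341520312001/ 154244184190156800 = 29.00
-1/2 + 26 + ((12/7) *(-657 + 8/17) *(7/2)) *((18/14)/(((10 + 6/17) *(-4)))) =364179/2464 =147.80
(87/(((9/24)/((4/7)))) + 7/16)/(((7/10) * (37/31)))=2309035/14504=159.20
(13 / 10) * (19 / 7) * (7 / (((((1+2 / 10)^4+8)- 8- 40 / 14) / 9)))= -1945125 / 6856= -283.71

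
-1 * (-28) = 28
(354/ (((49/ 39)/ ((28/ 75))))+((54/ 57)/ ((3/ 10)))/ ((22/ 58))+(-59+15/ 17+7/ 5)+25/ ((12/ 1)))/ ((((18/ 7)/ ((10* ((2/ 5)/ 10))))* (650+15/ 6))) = 439318483/ 31297488750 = 0.01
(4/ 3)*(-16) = -21.33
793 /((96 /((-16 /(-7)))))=793 /42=18.88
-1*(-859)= 859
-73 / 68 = -1.07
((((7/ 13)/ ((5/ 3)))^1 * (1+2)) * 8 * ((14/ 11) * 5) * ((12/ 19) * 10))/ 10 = 84672/ 2717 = 31.16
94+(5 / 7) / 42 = 94.02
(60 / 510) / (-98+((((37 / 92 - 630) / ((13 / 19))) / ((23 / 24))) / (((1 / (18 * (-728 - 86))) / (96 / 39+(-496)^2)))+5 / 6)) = 1072812 / 31561964779777823809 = 0.00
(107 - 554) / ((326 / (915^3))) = -342429211125 / 326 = -1050396353.14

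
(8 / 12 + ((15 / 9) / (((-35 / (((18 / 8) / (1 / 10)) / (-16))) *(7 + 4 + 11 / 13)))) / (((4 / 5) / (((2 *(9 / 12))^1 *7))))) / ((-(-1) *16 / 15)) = 438115 / 630784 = 0.69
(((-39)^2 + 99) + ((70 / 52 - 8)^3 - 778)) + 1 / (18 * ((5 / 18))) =48123951 / 87880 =547.61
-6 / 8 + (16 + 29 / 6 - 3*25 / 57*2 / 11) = 49769 / 2508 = 19.84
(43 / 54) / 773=43 / 41742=0.00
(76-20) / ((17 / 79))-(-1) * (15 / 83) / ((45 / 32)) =1102120 / 4233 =260.36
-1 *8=-8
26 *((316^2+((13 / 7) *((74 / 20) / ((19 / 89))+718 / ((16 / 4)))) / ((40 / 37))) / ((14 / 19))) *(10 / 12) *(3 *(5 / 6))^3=866178241175 / 18816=46034132.72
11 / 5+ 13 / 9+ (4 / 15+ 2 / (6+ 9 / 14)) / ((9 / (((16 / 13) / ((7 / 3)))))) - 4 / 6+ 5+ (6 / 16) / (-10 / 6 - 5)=6462863 / 812448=7.95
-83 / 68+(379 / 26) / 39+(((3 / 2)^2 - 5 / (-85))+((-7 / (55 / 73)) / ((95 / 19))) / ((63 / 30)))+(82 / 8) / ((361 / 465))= 3144247331 / 228173660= 13.78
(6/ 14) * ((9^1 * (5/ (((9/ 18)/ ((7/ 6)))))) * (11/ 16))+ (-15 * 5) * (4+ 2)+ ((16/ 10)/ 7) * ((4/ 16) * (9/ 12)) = -234651/ 560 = -419.02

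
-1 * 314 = -314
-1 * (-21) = 21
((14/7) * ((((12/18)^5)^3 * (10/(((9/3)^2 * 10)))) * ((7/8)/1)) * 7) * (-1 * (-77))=30908416/129140163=0.24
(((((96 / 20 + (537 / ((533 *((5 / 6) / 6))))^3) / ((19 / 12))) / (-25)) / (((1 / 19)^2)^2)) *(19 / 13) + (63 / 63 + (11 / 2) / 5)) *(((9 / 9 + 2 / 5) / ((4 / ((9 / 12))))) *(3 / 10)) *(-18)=12973755411248432454549 / 4921131702500000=2636335.74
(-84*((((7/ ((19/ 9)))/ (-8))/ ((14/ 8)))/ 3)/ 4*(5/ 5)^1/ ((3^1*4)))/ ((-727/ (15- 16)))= 21/ 110504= 0.00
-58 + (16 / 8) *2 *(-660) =-2698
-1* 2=-2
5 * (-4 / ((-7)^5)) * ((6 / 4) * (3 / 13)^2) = 270 / 2840383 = 0.00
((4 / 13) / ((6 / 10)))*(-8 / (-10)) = 16 / 39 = 0.41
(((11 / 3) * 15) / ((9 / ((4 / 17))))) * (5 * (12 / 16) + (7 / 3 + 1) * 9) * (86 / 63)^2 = 2033900 / 22491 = 90.43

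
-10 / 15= -2 / 3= -0.67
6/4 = 3/2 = 1.50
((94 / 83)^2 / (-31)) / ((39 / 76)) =-671536 / 8328801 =-0.08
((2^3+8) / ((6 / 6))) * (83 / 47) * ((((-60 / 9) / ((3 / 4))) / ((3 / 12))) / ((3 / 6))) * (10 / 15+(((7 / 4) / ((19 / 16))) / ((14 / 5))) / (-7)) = -200581120 / 168777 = -1188.44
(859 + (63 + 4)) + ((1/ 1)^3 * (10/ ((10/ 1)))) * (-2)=924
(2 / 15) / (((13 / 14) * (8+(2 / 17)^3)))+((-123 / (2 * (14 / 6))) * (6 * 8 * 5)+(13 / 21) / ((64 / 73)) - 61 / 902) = -87470334404239 / 13829175360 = -6325.06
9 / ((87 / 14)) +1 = 71 / 29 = 2.45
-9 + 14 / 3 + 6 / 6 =-10 / 3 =-3.33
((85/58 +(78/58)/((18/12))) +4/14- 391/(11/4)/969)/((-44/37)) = -2.10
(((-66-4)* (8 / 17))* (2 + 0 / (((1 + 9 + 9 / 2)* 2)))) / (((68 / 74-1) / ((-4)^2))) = 663040 / 51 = 13000.78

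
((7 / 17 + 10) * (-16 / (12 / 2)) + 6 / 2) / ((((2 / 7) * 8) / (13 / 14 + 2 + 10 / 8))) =-49257 / 1088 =-45.27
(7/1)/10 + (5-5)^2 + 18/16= 73/40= 1.82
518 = 518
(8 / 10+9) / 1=49 / 5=9.80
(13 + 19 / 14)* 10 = 1005 / 7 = 143.57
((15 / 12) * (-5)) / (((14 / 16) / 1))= -50 / 7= -7.14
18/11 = 1.64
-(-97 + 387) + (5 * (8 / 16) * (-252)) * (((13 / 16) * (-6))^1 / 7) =595 / 4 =148.75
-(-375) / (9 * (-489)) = -125 / 1467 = -0.09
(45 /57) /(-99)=-5 /627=-0.01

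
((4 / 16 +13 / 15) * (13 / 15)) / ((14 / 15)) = 871 / 840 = 1.04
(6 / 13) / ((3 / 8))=16 / 13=1.23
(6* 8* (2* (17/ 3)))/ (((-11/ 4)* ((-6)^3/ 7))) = 1904/ 297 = 6.41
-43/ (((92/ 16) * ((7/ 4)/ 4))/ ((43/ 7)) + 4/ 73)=-8638528/ 93279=-92.61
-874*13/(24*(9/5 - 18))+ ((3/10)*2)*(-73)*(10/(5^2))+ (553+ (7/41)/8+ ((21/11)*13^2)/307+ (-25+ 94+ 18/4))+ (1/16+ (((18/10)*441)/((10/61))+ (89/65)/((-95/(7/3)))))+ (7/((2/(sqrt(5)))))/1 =7*sqrt(5)/2+ 18221172416261527/3324131038800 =5489.31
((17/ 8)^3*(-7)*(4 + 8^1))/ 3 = -34391/ 128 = -268.68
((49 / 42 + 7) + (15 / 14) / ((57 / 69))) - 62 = -20962 / 399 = -52.54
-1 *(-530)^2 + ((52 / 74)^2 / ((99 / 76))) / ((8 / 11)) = -3460962478 / 12321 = -280899.48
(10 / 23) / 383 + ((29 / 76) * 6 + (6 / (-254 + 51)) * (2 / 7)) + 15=8220579049 / 475668382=17.28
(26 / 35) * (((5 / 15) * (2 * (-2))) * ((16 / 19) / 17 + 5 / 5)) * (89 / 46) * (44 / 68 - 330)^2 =-16394294366164 / 75144335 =-218170.73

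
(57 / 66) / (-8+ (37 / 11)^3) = 2299 / 80010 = 0.03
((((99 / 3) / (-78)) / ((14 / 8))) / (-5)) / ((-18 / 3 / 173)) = -1903 / 1365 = -1.39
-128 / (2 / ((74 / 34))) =-2368 / 17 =-139.29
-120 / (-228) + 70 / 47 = 1800 / 893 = 2.02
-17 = -17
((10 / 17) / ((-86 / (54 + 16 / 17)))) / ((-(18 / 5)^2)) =58375 / 2013174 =0.03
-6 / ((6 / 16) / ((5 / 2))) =-40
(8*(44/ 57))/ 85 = 352/ 4845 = 0.07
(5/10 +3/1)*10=35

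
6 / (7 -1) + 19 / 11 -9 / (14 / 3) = 123 / 154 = 0.80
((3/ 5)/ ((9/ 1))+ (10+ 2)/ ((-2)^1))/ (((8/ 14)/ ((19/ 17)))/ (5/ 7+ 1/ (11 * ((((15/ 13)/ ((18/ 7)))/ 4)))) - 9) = 0.68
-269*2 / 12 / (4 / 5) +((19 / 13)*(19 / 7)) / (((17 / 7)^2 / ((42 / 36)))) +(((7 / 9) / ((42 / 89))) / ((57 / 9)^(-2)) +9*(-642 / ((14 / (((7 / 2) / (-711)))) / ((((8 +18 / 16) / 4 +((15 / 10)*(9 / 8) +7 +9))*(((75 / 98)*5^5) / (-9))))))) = -4871747134895287 / 452356265088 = -10769.71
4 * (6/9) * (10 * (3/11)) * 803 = 5840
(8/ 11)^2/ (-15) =-64/ 1815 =-0.04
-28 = -28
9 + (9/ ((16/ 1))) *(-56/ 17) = 243/ 34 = 7.15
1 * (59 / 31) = 59 / 31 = 1.90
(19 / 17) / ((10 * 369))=19 / 62730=0.00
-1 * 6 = -6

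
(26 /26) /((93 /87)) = 29 /31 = 0.94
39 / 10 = 3.90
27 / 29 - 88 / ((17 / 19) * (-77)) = 2.21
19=19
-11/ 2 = -5.50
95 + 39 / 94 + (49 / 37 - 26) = 246031 / 3478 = 70.74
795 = 795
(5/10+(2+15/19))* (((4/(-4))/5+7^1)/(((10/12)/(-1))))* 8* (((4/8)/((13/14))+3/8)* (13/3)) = -850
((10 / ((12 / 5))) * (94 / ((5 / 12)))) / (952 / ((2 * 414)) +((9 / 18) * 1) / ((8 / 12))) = 778320 / 1573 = 494.80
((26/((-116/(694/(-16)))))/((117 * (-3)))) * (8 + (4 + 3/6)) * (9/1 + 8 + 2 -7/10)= -105835/16704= -6.34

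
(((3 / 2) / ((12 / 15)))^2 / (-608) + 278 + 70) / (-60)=-5.80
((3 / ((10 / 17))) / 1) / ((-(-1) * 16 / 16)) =51 / 10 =5.10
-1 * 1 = -1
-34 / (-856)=17 / 428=0.04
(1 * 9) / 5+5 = 34 / 5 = 6.80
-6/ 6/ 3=-1/ 3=-0.33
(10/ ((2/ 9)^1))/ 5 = 9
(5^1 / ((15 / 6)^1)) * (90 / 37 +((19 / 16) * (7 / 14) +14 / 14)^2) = 9.94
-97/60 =-1.62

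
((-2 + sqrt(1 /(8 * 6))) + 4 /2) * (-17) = -17 * sqrt(3) /12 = -2.45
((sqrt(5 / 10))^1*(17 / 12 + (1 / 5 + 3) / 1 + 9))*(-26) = -10621*sqrt(2) / 60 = -250.34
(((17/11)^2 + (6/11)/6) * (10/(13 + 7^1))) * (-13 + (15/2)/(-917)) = -1789275/110957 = -16.13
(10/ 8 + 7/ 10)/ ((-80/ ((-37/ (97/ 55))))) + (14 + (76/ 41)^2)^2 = 26710575448353/ 87711621440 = 304.53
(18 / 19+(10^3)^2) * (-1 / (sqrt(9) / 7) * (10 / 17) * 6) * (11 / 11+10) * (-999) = 29230767692280 / 323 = 90497732793.44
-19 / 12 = -1.58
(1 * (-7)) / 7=-1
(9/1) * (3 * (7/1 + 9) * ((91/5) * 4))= 31449.60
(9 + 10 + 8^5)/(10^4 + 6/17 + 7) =557379/170125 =3.28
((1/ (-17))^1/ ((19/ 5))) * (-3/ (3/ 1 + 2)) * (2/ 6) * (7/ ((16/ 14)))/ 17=49/ 43928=0.00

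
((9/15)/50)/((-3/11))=-11/250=-0.04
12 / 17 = 0.71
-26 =-26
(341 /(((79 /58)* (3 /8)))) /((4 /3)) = 39556 /79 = 500.71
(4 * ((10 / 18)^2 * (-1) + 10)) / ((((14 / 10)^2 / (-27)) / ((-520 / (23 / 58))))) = 2367560000 / 3381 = 700254.36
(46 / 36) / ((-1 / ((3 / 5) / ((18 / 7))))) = -161 / 540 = -0.30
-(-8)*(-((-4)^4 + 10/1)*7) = -14896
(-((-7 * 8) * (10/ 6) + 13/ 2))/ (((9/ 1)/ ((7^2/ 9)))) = 25529/ 486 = 52.53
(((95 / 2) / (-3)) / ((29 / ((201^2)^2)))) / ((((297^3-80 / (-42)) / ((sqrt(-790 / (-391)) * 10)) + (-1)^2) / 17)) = 15306334030775497500 / 3432038126801796137531-50759048791843378923825 * sqrt(308890) / 3432038126801796137531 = -8219.83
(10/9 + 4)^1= 46/9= 5.11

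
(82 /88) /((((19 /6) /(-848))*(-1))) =52152 /209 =249.53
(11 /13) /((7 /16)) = 1.93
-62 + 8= -54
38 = 38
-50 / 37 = -1.35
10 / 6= 5 / 3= 1.67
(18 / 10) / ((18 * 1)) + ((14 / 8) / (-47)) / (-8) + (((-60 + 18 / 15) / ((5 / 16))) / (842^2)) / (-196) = 697452359 / 6664261600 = 0.10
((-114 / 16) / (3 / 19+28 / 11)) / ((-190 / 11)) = 6897 / 45200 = 0.15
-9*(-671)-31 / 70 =422699 / 70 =6038.56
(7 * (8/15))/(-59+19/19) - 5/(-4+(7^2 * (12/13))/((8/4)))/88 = -624563/9263760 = -0.07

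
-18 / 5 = -3.60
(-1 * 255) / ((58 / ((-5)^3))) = 31875 / 58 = 549.57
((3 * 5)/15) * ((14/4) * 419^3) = 514920413/2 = 257460206.50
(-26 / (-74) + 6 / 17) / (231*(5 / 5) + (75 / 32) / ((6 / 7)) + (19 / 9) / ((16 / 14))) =0.00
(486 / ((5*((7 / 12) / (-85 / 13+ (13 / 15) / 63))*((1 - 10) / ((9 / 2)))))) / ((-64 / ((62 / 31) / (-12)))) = 180351 / 127400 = 1.42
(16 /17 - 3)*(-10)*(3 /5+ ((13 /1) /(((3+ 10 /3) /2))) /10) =6720 /323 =20.80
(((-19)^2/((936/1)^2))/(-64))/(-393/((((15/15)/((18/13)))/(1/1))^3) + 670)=4693/272051675136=0.00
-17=-17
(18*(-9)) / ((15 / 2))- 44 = -65.60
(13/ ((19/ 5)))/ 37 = 65/ 703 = 0.09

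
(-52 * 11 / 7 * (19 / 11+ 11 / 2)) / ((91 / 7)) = -318 / 7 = -45.43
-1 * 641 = -641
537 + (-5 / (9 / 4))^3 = 383473 / 729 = 526.03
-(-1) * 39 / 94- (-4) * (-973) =-3891.59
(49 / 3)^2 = 2401 / 9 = 266.78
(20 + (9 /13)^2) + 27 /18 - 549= -178133 /338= -527.02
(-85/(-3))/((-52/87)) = -2465/52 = -47.40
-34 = -34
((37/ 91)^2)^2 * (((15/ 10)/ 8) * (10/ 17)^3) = 702810375/ 673817566786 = 0.00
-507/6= -169/2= -84.50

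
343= 343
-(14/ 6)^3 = -343/ 27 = -12.70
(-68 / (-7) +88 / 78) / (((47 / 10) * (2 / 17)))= 251600 / 12831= 19.61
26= 26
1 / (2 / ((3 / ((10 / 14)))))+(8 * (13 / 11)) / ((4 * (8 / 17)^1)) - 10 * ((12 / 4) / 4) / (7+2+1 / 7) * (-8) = 13.69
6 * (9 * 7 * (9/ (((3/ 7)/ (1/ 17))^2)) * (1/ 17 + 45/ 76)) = 7788501/ 186694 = 41.72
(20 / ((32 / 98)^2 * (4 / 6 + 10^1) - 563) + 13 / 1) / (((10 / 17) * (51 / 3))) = 52468201 / 40470970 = 1.30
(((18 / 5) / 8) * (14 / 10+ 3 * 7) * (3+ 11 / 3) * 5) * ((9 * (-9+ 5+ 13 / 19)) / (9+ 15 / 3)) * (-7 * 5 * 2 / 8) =119070 / 19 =6266.84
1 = 1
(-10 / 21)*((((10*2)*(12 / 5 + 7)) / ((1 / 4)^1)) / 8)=-940 / 21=-44.76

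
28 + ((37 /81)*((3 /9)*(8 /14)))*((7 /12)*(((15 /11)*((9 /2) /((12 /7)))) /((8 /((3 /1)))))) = 533519 /19008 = 28.07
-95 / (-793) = 0.12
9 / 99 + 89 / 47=1026 / 517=1.98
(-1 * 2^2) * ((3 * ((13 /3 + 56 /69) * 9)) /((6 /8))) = -17040 /23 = -740.87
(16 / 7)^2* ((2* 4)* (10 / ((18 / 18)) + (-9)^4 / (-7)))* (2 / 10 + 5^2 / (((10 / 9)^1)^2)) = -1359267328 / 1715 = -792575.70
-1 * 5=-5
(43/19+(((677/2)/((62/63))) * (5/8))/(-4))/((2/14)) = -27168547/75392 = -360.36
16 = 16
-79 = -79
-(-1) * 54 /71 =54 /71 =0.76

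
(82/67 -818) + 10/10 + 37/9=-489434/603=-811.67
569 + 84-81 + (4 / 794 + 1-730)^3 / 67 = -24238298954629079 / 4192241791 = -5781703.48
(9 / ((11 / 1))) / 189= 1 / 231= 0.00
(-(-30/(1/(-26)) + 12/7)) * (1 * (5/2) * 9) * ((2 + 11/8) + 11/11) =-76950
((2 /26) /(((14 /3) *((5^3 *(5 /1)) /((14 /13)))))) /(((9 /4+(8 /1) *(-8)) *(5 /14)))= -0.00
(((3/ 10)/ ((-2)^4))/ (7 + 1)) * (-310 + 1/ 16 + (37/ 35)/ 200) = -13017153/ 17920000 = -0.73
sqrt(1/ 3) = sqrt(3)/ 3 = 0.58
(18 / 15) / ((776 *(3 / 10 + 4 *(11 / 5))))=3 / 17654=0.00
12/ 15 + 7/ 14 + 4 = 53/ 10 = 5.30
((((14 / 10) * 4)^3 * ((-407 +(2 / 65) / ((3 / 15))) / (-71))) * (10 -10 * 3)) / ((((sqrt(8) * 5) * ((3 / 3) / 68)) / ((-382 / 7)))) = 430845832704 * sqrt(2) / 115375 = 5281109.60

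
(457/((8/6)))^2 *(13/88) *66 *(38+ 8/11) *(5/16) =78070888935/5632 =13862018.63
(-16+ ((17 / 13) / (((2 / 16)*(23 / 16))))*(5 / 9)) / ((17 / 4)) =-128704 / 45747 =-2.81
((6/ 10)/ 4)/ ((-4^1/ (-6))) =9/ 40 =0.22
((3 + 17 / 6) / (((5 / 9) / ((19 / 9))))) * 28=1862 / 3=620.67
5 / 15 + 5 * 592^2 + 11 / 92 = 483640445 / 276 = 1752320.45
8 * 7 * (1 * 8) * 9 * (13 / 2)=26208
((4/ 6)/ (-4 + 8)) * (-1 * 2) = -0.33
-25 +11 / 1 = -14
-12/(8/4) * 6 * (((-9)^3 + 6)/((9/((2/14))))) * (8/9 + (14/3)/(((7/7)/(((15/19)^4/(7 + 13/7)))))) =38330069612/84838971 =451.80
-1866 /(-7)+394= 4624 /7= 660.57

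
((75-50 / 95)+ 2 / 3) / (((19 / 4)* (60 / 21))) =29981 / 5415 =5.54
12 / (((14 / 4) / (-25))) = -600 / 7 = -85.71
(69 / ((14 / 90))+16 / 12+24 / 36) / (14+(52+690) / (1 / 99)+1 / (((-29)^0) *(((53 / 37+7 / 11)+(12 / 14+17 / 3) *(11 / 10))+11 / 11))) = 2731118041 / 450345238546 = 0.01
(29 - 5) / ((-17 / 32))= -768 / 17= -45.18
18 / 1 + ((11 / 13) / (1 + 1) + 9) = 713 / 26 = 27.42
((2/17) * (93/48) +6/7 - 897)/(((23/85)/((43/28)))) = -183375865/36064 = -5084.73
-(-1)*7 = 7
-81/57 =-27/19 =-1.42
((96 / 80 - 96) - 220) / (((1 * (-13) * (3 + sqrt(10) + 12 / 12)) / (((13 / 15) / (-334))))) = -1574 / 37575 + 787 * sqrt(10) / 75150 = -0.01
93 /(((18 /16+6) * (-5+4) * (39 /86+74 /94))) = -1002416 /95285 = -10.52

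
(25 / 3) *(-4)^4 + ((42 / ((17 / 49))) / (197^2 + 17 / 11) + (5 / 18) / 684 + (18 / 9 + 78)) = 7063329151687 / 3191258088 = 2213.34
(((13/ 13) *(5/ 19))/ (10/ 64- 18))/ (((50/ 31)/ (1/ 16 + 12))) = -5983/ 54245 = -0.11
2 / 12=1 / 6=0.17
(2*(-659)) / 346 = -659 / 173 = -3.81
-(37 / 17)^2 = -1369 / 289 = -4.74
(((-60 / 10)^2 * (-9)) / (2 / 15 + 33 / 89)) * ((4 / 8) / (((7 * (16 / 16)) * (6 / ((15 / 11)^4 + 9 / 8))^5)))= -19828832375290712753519584007805 / 1661639184155824726131820986368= -11.93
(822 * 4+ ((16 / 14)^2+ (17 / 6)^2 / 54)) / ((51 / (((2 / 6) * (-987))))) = -14726994335 / 694008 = -21220.21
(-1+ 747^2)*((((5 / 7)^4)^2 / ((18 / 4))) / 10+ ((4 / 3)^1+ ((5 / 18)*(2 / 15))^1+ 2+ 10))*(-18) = -2322794831416576 / 17294403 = -134309049.66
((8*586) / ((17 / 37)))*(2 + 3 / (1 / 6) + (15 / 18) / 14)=73068340 / 357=204673.22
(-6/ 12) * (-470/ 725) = 47/ 145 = 0.32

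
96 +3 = 99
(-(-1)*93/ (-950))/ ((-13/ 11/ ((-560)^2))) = 6416256/ 247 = 25976.74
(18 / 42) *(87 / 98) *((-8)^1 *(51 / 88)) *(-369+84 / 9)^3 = 619314507227 / 7546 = 82071893.35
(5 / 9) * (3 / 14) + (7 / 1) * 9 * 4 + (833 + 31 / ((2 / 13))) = 27019 / 21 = 1286.62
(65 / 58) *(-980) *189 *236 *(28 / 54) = -736626800 / 29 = -25400924.14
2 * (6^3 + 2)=436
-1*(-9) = 9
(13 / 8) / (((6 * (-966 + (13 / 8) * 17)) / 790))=-5135 / 22521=-0.23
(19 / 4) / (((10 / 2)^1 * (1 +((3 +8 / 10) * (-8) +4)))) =-19 / 508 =-0.04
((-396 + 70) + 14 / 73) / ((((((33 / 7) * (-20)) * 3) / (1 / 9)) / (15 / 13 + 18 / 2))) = 55496 / 42705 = 1.30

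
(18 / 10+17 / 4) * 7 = 42.35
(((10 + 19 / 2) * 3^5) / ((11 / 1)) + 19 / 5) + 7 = 48573 / 110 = 441.57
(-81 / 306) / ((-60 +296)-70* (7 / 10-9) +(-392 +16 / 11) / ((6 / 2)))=-0.00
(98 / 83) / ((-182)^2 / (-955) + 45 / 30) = -0.04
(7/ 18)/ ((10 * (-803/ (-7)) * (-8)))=-49/ 1156320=-0.00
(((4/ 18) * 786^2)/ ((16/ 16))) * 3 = 411864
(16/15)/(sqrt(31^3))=16 * sqrt(31)/14415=0.01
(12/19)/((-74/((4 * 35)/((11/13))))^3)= -9042852000/1280963717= -7.06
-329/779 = -0.42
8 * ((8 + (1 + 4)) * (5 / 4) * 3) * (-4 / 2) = -780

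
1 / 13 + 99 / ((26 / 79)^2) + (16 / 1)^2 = 1170.07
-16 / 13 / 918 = -8 / 5967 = -0.00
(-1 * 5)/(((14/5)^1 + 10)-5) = -25/39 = -0.64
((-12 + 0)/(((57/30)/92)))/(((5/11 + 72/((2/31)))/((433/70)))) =-5258352/1633373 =-3.22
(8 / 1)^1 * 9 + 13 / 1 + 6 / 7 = 601 / 7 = 85.86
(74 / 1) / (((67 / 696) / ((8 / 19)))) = 412032 / 1273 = 323.67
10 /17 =0.59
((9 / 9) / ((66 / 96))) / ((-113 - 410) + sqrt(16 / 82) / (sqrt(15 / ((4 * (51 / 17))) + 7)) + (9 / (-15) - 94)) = -949560 / 403183151 - 50 * sqrt(2706) / 4435014661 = -0.00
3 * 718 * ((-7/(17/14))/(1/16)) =-3377472/17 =-198674.82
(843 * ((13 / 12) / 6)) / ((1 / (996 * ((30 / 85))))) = 909597 / 17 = 53505.71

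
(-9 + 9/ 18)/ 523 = -17/ 1046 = -0.02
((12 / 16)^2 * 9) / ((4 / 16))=81 / 4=20.25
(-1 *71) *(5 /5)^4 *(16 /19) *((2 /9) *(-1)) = 2272 /171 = 13.29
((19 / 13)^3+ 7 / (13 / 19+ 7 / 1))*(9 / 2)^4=8487408015 / 5132192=1653.76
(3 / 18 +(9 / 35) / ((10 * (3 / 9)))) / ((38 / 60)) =256 / 665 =0.38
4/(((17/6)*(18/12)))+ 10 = 186/17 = 10.94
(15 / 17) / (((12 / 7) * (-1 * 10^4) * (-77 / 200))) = 0.00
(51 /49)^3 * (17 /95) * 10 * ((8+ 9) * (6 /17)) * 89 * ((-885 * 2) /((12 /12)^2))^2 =7545312563792400 /2235331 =3375478872.61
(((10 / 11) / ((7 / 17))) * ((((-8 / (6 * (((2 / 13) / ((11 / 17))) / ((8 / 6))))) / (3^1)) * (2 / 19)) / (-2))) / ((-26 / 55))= -2200 / 3591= -0.61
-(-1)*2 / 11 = 2 / 11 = 0.18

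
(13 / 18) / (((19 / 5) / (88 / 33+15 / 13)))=745 / 1026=0.73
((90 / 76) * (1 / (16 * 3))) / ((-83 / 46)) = -345 / 25232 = -0.01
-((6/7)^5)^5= -28430288029929701376/1341068619663964900807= -0.02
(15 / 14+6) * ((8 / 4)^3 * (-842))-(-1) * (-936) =-339984 / 7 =-48569.14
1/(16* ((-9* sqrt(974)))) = -sqrt(974)/140256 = -0.00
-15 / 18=-5 / 6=-0.83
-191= -191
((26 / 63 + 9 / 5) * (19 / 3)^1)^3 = 2322518259907 / 843908625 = 2752.10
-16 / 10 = -8 / 5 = -1.60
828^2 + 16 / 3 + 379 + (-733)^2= 3669772 / 3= 1223257.33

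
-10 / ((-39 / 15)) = 50 / 13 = 3.85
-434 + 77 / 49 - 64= -3475 / 7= -496.43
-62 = -62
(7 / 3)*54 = 126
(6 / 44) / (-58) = -3 / 1276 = -0.00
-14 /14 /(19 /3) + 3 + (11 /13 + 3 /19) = 50 /13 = 3.85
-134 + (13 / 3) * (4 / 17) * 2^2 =-6626 / 51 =-129.92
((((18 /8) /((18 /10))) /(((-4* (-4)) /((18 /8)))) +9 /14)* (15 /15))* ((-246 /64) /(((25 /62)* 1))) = -5593671 /716800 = -7.80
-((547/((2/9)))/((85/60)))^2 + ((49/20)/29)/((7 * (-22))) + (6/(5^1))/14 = -77931112219657/25813480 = -3019008.37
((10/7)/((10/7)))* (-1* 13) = -13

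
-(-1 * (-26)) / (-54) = 13 / 27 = 0.48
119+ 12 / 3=123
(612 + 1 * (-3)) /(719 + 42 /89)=54201 /64033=0.85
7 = 7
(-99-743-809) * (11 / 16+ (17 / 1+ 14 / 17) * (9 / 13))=-5850001 / 272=-21507.36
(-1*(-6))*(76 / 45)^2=11552 / 675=17.11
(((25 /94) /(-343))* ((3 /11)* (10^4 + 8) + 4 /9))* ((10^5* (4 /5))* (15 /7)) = -1351300000000 /3723951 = -362867.29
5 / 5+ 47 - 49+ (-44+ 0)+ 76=31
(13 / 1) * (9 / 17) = 117 / 17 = 6.88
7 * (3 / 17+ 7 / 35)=224 / 85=2.64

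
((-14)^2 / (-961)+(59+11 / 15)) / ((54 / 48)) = 6864928 / 129735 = 52.92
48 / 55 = 0.87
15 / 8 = 1.88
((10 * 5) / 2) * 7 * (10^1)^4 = 1750000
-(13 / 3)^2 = -169 / 9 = -18.78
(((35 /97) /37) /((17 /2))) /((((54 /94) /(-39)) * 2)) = -21385 /549117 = -0.04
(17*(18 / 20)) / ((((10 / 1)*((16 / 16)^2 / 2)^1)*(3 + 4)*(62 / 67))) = 10251 / 21700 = 0.47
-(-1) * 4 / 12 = 1 / 3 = 0.33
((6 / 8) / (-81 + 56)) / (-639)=1 / 21300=0.00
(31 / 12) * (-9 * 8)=-186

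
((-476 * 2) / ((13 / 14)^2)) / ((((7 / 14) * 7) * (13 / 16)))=-388.25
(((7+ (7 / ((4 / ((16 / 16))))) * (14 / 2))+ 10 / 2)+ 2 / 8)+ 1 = 51 / 2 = 25.50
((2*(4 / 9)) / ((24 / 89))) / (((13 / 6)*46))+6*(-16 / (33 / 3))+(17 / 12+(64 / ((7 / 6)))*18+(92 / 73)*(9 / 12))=59360682757 / 60504444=981.10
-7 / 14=-1 / 2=-0.50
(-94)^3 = -830584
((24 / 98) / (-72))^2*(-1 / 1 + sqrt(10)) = -1 / 86436 + sqrt(10) / 86436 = 0.00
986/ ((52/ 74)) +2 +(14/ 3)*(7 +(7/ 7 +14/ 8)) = 37717/ 26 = 1450.65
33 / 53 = 0.62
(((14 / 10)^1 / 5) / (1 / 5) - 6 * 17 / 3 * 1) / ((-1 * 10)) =163 / 50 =3.26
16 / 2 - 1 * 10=-2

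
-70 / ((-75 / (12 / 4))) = 14 / 5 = 2.80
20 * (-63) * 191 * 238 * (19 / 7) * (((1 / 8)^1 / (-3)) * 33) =213766245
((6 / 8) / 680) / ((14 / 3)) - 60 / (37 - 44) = 326409 / 38080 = 8.57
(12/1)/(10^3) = 3/250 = 0.01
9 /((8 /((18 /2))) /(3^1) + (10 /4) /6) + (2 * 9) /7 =1170 /77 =15.19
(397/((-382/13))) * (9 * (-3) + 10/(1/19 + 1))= 180635/764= 236.43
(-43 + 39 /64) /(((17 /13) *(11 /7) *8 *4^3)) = -246883 /6127616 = -0.04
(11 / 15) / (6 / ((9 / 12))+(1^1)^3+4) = 11 / 195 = 0.06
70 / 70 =1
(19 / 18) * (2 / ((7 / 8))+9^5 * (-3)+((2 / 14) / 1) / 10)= -186986.07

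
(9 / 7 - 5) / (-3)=26 / 21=1.24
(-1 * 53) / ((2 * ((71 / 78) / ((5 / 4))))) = -10335 / 284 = -36.39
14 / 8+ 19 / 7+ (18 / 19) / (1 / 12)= 15.83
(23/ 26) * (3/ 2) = 69/ 52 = 1.33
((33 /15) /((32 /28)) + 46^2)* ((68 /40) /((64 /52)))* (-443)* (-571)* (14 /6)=11050437219549 /6400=1726630815.55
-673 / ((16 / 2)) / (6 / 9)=-2019 / 16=-126.19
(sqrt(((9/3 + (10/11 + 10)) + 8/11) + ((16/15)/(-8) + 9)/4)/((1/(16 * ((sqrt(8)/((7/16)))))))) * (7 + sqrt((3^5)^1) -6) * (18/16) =96 * sqrt(74910)/55 + 2592 * sqrt(24970)/55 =7924.73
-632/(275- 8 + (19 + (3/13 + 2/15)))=-123240/55841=-2.21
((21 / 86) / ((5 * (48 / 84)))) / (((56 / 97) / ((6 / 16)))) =6111 / 110080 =0.06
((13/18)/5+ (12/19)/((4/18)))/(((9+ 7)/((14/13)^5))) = 85833349/317455515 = 0.27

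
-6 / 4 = -3 / 2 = -1.50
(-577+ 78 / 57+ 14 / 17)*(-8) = 1485304 / 323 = 4598.46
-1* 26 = -26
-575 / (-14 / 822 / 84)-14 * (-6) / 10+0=14179542 / 5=2835908.40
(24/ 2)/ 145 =12/ 145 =0.08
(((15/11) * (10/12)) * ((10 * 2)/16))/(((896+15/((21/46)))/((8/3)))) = 875/214566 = 0.00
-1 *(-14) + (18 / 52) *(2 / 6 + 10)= 17.58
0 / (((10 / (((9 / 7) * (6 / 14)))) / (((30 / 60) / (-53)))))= 0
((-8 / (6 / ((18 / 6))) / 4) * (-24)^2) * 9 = -5184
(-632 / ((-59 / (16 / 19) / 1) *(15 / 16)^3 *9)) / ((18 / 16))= 331350016 / 306453375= 1.08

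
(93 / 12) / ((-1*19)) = -31 / 76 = -0.41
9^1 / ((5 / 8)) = 14.40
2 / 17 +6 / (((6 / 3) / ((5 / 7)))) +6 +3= 1340 / 119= 11.26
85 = 85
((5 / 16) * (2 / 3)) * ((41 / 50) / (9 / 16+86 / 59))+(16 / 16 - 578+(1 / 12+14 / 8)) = -32900447 / 57210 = -575.08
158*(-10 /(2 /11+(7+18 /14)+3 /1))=-137.78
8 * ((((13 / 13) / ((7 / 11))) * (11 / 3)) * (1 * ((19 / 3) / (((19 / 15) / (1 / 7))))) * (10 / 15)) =9680 / 441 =21.95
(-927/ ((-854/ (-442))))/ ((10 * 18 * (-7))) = 22763/ 59780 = 0.38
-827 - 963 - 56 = -1846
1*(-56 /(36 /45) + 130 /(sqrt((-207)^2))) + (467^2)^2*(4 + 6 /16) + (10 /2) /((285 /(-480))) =6547258872537575 /31464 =208087302076.58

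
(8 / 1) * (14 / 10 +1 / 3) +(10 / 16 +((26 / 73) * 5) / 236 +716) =730.50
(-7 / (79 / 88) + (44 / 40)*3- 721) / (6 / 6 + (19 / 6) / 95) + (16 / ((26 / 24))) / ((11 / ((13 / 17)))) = -321063015 / 457963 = -701.07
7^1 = 7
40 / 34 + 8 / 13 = 396 / 221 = 1.79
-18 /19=-0.95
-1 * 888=-888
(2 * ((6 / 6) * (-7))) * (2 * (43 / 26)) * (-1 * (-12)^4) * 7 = 87381504 / 13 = 6721654.15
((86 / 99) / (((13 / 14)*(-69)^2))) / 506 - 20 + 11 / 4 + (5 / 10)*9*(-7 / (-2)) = -4650700709 / 3100467942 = -1.50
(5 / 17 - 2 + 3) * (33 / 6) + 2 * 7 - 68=-797 / 17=-46.88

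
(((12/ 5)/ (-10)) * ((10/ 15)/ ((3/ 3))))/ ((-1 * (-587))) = -4/ 14675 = -0.00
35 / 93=0.38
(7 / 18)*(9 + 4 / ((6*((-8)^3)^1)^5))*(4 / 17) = 4309100418463432697 / 5232479079562739712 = 0.82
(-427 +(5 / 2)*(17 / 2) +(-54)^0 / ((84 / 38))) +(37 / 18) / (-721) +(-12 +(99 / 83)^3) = -6168097792093 / 14841303372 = -415.60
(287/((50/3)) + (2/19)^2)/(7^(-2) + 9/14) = 15240029/586625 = 25.98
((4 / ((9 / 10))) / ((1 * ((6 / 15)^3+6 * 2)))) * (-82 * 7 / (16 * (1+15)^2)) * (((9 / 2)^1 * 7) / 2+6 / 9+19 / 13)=-500276875 / 542011392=-0.92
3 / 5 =0.60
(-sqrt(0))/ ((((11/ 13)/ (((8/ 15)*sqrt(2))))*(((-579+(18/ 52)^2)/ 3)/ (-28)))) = 0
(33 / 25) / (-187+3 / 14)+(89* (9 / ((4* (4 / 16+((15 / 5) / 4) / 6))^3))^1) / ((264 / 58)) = 52.13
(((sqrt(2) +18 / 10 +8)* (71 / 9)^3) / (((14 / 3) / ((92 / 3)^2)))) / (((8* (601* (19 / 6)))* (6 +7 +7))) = 3.64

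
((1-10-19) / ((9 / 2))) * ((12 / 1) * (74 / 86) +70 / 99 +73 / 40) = -15325807 / 191565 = -80.00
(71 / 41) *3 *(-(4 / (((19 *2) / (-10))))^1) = 4260 / 779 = 5.47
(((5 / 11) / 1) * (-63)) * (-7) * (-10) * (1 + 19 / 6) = -91875 / 11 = -8352.27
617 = 617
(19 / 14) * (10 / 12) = 95 / 84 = 1.13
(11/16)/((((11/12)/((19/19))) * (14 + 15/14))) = 21/422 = 0.05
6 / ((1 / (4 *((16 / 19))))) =384 / 19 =20.21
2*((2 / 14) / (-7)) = -2 / 49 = -0.04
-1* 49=-49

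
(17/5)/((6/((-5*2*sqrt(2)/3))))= -2.67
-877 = -877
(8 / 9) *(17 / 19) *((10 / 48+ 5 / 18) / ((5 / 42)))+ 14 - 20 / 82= 357638 / 21033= 17.00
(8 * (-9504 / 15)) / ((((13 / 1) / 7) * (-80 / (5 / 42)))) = 264 / 65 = 4.06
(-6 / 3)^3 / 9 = -8 / 9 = -0.89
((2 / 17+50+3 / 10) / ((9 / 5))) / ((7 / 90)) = 42855 / 119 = 360.13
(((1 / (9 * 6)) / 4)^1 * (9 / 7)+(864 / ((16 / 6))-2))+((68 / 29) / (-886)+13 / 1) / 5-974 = -7007928589 / 10791480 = -649.39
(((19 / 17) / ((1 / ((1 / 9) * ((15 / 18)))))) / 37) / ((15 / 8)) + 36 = 1834240 / 50949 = 36.00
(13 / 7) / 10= 13 / 70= 0.19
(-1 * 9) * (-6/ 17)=54/ 17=3.18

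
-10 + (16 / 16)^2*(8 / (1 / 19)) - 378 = -236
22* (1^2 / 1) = 22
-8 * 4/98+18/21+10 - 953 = -942.47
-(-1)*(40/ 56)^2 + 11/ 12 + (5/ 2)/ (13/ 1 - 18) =545/ 588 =0.93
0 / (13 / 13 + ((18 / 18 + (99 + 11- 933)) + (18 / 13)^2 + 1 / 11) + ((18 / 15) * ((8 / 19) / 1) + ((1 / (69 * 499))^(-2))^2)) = 0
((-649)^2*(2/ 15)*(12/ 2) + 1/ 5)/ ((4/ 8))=673922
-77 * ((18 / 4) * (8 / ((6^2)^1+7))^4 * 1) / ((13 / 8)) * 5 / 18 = -3153920 / 44444413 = -0.07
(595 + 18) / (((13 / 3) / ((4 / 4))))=141.46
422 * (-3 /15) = -422 /5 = -84.40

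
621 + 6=627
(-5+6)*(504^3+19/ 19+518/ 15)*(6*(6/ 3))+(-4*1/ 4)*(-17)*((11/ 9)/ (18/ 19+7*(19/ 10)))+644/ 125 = 4678576725526922/ 3045375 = 1536289201.01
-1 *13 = -13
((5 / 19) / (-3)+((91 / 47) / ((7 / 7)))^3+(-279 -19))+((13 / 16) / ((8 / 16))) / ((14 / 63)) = -26845253149 / 94686576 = -283.52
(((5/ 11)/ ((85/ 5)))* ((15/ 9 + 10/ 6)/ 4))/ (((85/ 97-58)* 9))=-2425/ 55953018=-0.00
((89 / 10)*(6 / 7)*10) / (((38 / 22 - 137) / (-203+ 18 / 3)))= 192863 / 1736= 111.10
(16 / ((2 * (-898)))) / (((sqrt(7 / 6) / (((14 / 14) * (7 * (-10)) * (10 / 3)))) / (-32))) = -12800 * sqrt(42) / 1347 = -61.58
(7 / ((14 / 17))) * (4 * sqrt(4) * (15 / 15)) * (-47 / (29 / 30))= -95880 / 29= -3306.21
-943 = -943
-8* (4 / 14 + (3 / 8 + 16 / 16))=-93 / 7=-13.29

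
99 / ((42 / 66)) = 1089 / 7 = 155.57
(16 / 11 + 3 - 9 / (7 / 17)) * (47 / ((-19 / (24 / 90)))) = 50384 / 4389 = 11.48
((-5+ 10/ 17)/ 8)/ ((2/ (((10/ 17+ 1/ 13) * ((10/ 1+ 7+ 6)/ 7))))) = -36225/ 60112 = -0.60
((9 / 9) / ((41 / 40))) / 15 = 8 / 123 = 0.07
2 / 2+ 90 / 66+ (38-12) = 312 / 11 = 28.36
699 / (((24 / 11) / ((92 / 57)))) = 58949 / 114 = 517.10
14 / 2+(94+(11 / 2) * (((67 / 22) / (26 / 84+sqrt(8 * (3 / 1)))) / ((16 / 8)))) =29547 * sqrt(6) / 42167+17017177 / 168668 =102.61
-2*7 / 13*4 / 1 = -56 / 13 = -4.31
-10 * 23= -230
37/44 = 0.84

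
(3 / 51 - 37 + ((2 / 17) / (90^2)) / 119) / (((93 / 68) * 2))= -302664599 / 22410675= -13.51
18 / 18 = 1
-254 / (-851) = 254 / 851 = 0.30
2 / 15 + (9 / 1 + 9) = 272 / 15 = 18.13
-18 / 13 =-1.38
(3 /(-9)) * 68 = -68 /3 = -22.67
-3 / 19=-0.16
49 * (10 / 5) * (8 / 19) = 784 / 19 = 41.26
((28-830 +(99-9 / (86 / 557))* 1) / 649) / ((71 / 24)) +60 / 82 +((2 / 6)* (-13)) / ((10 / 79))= -82613778139 / 2437118310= -33.90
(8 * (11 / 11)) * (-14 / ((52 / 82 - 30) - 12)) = 287 / 106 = 2.71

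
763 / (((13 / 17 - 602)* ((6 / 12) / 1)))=-25942 / 10221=-2.54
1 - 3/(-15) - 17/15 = 1/15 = 0.07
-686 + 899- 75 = 138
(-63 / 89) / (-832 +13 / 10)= 70 / 82147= 0.00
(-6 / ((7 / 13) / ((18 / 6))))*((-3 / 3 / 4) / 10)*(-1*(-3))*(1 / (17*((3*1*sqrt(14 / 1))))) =117*sqrt(14) / 33320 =0.01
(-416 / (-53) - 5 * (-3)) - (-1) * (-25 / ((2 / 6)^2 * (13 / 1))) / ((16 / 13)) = 7451 / 848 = 8.79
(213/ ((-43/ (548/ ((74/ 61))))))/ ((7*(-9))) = 1186694/ 33411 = 35.52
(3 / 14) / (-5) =-3 / 70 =-0.04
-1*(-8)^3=512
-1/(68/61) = -61/68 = -0.90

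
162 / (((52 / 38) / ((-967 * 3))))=-4464639 / 13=-343433.77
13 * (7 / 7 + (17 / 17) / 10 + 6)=923 / 10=92.30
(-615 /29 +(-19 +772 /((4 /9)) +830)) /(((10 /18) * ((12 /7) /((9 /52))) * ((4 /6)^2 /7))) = 7232.34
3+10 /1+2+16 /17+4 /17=275 /17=16.18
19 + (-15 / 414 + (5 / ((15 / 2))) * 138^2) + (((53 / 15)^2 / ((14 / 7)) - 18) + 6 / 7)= 460204687 / 36225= 12704.06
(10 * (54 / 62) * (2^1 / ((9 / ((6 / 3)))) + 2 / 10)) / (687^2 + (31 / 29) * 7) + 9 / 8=1909401045 / 1697227432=1.13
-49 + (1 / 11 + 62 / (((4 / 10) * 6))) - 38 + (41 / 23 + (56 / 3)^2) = 1316795 / 4554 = 289.15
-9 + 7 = -2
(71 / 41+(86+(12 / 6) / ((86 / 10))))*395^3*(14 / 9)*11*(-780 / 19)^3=-6417986274383460.81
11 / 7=1.57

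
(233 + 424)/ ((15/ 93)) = 20367/ 5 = 4073.40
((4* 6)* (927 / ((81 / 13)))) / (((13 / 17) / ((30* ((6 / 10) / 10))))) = 42024 / 5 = 8404.80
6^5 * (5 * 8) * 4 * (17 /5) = 4230144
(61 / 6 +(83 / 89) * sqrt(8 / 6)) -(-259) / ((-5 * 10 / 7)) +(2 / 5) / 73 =-142831 / 5475 +166 * sqrt(3) / 267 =-25.01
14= 14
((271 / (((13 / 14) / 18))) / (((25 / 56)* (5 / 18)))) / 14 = 4917024 / 1625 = 3025.86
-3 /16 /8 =-3 /128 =-0.02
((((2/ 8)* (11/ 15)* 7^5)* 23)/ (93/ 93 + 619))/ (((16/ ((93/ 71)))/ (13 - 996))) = -4179884093/ 454400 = -9198.69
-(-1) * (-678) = -678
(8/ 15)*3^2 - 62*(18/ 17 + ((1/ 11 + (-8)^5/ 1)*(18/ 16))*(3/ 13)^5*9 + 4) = 18265601234351/ 1388635820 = 13153.63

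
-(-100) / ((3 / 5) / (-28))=-14000 / 3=-4666.67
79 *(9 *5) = 3555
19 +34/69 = 1345/69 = 19.49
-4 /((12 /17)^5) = -1419857 /62208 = -22.82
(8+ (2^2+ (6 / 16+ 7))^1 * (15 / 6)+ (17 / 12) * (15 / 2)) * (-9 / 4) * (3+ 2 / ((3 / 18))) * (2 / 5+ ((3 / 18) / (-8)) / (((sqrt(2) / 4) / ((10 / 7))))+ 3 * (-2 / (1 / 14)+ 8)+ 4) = 169425 * sqrt(2) / 1792+ 2826009 / 32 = 88446.49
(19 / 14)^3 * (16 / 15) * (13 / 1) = 178334 / 5145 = 34.66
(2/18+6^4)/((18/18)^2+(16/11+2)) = 128315/441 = 290.96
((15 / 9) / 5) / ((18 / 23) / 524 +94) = 6026 / 1699359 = 0.00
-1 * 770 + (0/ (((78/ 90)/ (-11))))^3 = -770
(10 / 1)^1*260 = 2600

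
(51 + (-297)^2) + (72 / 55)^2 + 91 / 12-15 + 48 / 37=118536088771 / 1343100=88255.59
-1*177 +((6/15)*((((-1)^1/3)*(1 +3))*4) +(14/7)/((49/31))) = -130733/735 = -177.87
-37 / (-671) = 37 / 671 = 0.06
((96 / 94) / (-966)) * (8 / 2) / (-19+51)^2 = -1 / 242144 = -0.00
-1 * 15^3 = -3375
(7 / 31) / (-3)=-7 / 93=-0.08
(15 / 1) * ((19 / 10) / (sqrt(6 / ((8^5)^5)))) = 1305670057984 * sqrt(3) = 2261486878349.69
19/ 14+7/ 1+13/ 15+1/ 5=1979/ 210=9.42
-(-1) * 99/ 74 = 99/ 74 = 1.34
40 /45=8 /9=0.89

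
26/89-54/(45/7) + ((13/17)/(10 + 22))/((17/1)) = -33360999/4115360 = -8.11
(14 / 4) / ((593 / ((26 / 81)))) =91 / 48033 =0.00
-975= -975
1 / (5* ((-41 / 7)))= -7 / 205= -0.03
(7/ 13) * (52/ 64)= 7/ 16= 0.44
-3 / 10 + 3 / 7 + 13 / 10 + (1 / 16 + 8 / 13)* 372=92311 / 364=253.60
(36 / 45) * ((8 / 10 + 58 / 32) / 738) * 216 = 627 / 1025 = 0.61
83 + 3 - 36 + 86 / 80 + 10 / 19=39217 / 760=51.60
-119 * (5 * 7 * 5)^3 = -637765625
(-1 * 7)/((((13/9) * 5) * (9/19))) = -133/65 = -2.05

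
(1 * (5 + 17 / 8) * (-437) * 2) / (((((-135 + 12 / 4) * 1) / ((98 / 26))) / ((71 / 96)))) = 28886137 / 219648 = 131.51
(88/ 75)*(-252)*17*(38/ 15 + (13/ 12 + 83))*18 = -979613712/ 125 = -7836909.70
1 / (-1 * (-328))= 1 / 328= 0.00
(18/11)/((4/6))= 27/11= 2.45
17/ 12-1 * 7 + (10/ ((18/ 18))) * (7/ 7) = 4.42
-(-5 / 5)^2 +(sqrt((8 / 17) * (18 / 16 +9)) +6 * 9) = 9 * sqrt(17) / 17 +53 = 55.18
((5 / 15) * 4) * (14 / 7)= 8 / 3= 2.67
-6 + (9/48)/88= -8445/1408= -6.00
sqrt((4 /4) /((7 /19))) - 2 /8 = -1 /4 + sqrt(133) /7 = 1.40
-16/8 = -2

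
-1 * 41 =-41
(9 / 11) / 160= 9 / 1760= 0.01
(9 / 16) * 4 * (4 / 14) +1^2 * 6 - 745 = -10337 / 14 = -738.36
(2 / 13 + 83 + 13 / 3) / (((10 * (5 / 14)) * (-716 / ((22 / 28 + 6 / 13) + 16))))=-2677567 / 4537650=-0.59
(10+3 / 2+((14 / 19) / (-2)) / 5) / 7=2171 / 1330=1.63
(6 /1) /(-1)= -6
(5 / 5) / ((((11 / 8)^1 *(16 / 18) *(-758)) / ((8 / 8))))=-9 / 8338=-0.00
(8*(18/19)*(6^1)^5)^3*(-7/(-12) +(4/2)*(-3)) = -7604809555330990080/6859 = -1108734444573697.34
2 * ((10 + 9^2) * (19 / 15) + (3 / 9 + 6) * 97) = 7296 / 5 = 1459.20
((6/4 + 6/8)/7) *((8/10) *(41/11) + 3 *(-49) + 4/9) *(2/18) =-71069/13860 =-5.13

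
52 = 52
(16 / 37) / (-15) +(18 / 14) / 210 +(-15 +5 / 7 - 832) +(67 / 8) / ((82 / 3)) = -846.00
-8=-8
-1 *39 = -39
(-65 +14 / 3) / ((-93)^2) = -181 / 25947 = -0.01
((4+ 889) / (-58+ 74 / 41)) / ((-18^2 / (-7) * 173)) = -256291 / 129143808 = -0.00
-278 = -278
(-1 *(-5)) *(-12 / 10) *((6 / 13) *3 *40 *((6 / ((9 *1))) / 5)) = -576 / 13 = -44.31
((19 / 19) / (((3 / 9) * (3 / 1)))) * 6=6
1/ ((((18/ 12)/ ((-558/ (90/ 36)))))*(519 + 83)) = -372/ 1505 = -0.25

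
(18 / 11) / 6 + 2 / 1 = 25 / 11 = 2.27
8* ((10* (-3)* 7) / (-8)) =210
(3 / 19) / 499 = 3 / 9481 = 0.00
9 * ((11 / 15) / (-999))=-11 / 1665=-0.01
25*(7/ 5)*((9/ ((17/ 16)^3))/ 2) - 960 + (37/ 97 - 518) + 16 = -633973761/ 476561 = -1330.31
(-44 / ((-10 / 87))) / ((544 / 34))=23.92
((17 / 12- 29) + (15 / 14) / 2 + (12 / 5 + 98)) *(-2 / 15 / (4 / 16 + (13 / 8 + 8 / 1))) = -123232 / 124425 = -0.99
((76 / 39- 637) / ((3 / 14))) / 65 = -45.59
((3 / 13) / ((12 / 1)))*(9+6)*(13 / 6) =5 / 8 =0.62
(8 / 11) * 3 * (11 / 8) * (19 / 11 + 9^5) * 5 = 9743370 / 11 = 885760.91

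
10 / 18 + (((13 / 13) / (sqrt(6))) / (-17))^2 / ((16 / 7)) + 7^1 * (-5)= -2866859 / 83232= -34.44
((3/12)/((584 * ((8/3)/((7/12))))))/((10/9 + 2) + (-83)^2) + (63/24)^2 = 31950393615/4636791808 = 6.89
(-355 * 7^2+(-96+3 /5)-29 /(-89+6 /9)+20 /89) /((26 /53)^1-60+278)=-137499347 /1717700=-80.05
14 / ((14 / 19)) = 19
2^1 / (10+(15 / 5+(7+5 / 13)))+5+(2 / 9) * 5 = 14809 / 2385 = 6.21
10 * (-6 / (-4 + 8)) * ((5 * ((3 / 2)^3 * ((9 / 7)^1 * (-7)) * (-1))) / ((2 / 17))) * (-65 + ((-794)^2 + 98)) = -195335057925 / 16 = -12208441120.31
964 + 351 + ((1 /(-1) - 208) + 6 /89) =98440 /89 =1106.07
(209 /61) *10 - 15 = 1175 /61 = 19.26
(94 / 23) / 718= 47 / 8257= 0.01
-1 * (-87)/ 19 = 87/ 19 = 4.58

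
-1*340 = -340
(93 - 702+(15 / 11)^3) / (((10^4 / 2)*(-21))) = 67267 / 11646250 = 0.01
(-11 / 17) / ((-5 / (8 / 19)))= 88 / 1615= 0.05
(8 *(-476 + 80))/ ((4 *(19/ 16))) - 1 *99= -14553/ 19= -765.95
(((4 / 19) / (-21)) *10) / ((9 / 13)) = -520 / 3591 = -0.14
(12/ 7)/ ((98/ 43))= 0.75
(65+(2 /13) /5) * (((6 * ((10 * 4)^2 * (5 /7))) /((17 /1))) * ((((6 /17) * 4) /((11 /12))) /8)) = 5049.80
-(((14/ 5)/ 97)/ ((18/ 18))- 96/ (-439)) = -52706/ 212915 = -0.25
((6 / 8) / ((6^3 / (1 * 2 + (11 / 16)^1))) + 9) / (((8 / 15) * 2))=207575 / 24576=8.45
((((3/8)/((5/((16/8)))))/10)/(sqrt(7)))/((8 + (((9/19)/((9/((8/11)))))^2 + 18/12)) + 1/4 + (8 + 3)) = 43681 * sqrt(7)/423007550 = 0.00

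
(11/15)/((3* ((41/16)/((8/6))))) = 704/5535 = 0.13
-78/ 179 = -0.44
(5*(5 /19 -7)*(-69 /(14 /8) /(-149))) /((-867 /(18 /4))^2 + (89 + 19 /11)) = -8743680 /36501982601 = -0.00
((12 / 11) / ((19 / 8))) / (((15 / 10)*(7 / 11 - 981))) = -2 / 6403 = -0.00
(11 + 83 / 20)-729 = -14277 / 20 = -713.85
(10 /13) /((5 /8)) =16 /13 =1.23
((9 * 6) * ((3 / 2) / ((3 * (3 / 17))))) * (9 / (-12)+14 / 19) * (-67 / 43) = 3.14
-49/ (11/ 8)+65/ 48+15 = -10181/ 528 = -19.28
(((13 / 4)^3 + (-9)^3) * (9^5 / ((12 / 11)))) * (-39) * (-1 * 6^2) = -3378708964917 / 64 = -52792327576.83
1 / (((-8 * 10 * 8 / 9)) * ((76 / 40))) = -9 / 1216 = -0.01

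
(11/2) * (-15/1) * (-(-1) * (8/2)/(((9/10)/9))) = -3300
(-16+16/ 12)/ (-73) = 44/ 219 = 0.20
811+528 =1339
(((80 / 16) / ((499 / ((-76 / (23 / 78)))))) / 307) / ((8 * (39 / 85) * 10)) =-1615 / 7046878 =-0.00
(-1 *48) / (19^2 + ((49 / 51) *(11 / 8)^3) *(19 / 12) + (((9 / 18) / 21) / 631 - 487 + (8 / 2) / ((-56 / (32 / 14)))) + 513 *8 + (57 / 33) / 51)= -5115413495808 / 424347557289637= -0.01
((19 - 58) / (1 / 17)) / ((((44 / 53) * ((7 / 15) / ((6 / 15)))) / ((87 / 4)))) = -14888.44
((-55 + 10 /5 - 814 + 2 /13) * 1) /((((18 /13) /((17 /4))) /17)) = -3256741 /72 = -45232.51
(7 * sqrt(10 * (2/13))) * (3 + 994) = 13958 * sqrt(65)/13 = 8656.38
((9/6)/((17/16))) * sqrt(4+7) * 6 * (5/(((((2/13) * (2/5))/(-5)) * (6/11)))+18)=-104658 * sqrt(11)/17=-20418.31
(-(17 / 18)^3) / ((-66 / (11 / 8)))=0.02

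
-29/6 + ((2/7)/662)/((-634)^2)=-13504314751/2793996156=-4.83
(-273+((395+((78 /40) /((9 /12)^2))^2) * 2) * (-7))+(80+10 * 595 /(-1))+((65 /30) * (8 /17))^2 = -769909609 /65025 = -11840.21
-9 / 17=-0.53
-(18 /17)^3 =-5832 /4913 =-1.19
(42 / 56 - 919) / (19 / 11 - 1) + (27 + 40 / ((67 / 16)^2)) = -177162891 / 143648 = -1233.31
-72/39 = -24/13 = -1.85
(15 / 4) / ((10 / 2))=3 / 4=0.75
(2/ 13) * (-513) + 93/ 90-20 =-38177/ 390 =-97.89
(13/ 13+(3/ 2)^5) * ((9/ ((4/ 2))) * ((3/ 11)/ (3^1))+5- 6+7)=3525/ 64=55.08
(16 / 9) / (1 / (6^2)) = 64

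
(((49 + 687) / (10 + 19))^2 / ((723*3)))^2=293434556416 / 3327446608641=0.09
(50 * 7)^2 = 122500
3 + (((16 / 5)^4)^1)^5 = 1208925819900731469628051 / 95367431640625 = 12676506005.28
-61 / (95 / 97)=-5917 / 95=-62.28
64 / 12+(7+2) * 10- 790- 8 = -2108 / 3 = -702.67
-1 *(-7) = 7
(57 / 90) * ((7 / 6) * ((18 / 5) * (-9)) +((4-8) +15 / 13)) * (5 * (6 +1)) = -175693 / 195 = -900.99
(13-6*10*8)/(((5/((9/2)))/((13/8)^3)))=-9233991/5120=-1803.51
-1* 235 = -235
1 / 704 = 0.00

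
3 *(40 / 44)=30 / 11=2.73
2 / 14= 1 / 7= 0.14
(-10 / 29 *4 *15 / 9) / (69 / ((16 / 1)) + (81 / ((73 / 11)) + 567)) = -233600 / 59294763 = -0.00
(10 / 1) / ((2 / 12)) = 60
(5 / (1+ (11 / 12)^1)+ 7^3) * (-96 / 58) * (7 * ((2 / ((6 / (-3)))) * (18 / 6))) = 8012592 / 667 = 12012.88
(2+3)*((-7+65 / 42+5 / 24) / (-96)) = 4405 / 16128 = 0.27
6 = 6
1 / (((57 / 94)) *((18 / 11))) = 517 / 513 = 1.01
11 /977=0.01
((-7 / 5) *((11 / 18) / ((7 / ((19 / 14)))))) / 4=-209 / 5040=-0.04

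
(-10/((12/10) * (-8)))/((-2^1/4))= -25/12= -2.08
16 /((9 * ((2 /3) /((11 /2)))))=44 /3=14.67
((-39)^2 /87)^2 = 257049 /841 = 305.65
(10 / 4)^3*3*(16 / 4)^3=3000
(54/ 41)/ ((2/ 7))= 189/ 41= 4.61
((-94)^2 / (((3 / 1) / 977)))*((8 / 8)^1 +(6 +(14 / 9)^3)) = 67741361884 / 2187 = 30974559.62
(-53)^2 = 2809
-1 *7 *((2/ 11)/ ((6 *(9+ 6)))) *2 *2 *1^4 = -28/ 495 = -0.06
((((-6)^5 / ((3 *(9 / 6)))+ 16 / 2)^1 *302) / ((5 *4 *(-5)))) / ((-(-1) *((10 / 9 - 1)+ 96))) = 233748 / 4325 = 54.05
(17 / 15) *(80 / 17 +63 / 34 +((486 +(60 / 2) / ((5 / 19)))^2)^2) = 4406400000223 / 30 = 146880000007.43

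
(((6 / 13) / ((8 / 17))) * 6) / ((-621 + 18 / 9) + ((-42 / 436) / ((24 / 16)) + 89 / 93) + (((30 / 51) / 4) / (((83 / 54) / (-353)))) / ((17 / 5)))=-0.01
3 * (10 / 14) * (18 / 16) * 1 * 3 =405 / 56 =7.23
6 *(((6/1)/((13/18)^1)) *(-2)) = -99.69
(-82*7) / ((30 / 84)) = -8036 / 5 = -1607.20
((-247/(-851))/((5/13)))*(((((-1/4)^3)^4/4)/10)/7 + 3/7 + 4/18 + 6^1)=902888696082659/179895376281600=5.02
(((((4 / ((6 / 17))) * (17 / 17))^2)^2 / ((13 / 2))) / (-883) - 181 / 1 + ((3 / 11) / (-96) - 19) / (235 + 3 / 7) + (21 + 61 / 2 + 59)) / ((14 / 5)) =-28299797360515 / 1078745361408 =-26.23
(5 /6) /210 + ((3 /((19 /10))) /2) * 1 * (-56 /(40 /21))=-111113 /4788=-23.21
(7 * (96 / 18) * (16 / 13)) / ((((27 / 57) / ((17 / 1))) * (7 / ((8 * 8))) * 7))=5292032 / 2457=2153.86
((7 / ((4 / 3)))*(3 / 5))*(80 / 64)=63 / 16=3.94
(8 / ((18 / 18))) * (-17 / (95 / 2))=-272 / 95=-2.86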